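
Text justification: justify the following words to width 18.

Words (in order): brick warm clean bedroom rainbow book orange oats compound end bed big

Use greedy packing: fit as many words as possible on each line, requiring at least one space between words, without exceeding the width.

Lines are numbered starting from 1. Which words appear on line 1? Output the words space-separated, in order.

Line 1: ['brick', 'warm', 'clean'] (min_width=16, slack=2)
Line 2: ['bedroom', 'rainbow'] (min_width=15, slack=3)
Line 3: ['book', 'orange', 'oats'] (min_width=16, slack=2)
Line 4: ['compound', 'end', 'bed'] (min_width=16, slack=2)
Line 5: ['big'] (min_width=3, slack=15)

Answer: brick warm clean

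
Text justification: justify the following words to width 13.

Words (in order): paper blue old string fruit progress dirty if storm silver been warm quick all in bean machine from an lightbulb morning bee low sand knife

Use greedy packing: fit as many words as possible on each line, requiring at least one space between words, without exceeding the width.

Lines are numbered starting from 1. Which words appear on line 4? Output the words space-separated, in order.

Line 1: ['paper', 'blue'] (min_width=10, slack=3)
Line 2: ['old', 'string'] (min_width=10, slack=3)
Line 3: ['fruit'] (min_width=5, slack=8)
Line 4: ['progress'] (min_width=8, slack=5)
Line 5: ['dirty', 'if'] (min_width=8, slack=5)
Line 6: ['storm', 'silver'] (min_width=12, slack=1)
Line 7: ['been', 'warm'] (min_width=9, slack=4)
Line 8: ['quick', 'all', 'in'] (min_width=12, slack=1)
Line 9: ['bean', 'machine'] (min_width=12, slack=1)
Line 10: ['from', 'an'] (min_width=7, slack=6)
Line 11: ['lightbulb'] (min_width=9, slack=4)
Line 12: ['morning', 'bee'] (min_width=11, slack=2)
Line 13: ['low', 'sand'] (min_width=8, slack=5)
Line 14: ['knife'] (min_width=5, slack=8)

Answer: progress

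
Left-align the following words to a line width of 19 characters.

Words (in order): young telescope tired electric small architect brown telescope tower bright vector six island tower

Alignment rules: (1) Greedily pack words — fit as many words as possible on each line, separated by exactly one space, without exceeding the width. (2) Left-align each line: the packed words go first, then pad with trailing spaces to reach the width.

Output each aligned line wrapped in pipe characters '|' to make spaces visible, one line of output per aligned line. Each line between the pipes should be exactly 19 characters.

Answer: |young telescope    |
|tired electric     |
|small architect    |
|brown telescope    |
|tower bright vector|
|six island tower   |

Derivation:
Line 1: ['young', 'telescope'] (min_width=15, slack=4)
Line 2: ['tired', 'electric'] (min_width=14, slack=5)
Line 3: ['small', 'architect'] (min_width=15, slack=4)
Line 4: ['brown', 'telescope'] (min_width=15, slack=4)
Line 5: ['tower', 'bright', 'vector'] (min_width=19, slack=0)
Line 6: ['six', 'island', 'tower'] (min_width=16, slack=3)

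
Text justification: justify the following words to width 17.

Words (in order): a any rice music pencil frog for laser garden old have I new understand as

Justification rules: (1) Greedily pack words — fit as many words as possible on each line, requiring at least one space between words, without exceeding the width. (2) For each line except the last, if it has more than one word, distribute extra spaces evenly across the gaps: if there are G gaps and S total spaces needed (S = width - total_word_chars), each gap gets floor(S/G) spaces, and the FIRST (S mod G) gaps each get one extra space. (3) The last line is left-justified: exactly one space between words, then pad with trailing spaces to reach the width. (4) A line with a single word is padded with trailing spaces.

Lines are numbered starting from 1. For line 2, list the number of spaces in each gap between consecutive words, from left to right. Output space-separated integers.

Answer: 2 2

Derivation:
Line 1: ['a', 'any', 'rice', 'music'] (min_width=16, slack=1)
Line 2: ['pencil', 'frog', 'for'] (min_width=15, slack=2)
Line 3: ['laser', 'garden', 'old'] (min_width=16, slack=1)
Line 4: ['have', 'I', 'new'] (min_width=10, slack=7)
Line 5: ['understand', 'as'] (min_width=13, slack=4)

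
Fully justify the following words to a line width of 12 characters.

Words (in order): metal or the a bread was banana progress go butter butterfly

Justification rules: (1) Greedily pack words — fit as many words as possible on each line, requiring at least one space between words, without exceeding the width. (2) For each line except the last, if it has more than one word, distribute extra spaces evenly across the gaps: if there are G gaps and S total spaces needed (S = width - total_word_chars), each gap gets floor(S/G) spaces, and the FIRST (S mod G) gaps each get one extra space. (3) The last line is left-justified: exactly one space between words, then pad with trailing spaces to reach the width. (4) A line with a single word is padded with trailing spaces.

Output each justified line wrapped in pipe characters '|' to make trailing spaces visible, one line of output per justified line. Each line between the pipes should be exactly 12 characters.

Answer: |metal or the|
|a  bread was|
|banana      |
|progress  go|
|butter      |
|butterfly   |

Derivation:
Line 1: ['metal', 'or', 'the'] (min_width=12, slack=0)
Line 2: ['a', 'bread', 'was'] (min_width=11, slack=1)
Line 3: ['banana'] (min_width=6, slack=6)
Line 4: ['progress', 'go'] (min_width=11, slack=1)
Line 5: ['butter'] (min_width=6, slack=6)
Line 6: ['butterfly'] (min_width=9, slack=3)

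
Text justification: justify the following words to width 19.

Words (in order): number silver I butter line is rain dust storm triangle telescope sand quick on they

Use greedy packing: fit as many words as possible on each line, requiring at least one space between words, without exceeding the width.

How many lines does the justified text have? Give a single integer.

Answer: 5

Derivation:
Line 1: ['number', 'silver', 'I'] (min_width=15, slack=4)
Line 2: ['butter', 'line', 'is', 'rain'] (min_width=19, slack=0)
Line 3: ['dust', 'storm', 'triangle'] (min_width=19, slack=0)
Line 4: ['telescope', 'sand'] (min_width=14, slack=5)
Line 5: ['quick', 'on', 'they'] (min_width=13, slack=6)
Total lines: 5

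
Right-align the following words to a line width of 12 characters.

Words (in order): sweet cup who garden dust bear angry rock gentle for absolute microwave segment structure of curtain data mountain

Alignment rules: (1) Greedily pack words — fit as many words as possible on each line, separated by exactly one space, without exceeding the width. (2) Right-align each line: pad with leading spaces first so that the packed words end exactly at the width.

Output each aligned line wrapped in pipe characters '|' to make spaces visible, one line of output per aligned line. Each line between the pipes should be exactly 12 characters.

Answer: |   sweet cup|
|  who garden|
|   dust bear|
|  angry rock|
|  gentle for|
|    absolute|
|   microwave|
|     segment|
|structure of|
|curtain data|
|    mountain|

Derivation:
Line 1: ['sweet', 'cup'] (min_width=9, slack=3)
Line 2: ['who', 'garden'] (min_width=10, slack=2)
Line 3: ['dust', 'bear'] (min_width=9, slack=3)
Line 4: ['angry', 'rock'] (min_width=10, slack=2)
Line 5: ['gentle', 'for'] (min_width=10, slack=2)
Line 6: ['absolute'] (min_width=8, slack=4)
Line 7: ['microwave'] (min_width=9, slack=3)
Line 8: ['segment'] (min_width=7, slack=5)
Line 9: ['structure', 'of'] (min_width=12, slack=0)
Line 10: ['curtain', 'data'] (min_width=12, slack=0)
Line 11: ['mountain'] (min_width=8, slack=4)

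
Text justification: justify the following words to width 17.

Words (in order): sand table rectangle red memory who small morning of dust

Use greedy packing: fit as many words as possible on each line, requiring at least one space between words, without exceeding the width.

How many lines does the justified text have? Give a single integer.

Answer: 4

Derivation:
Line 1: ['sand', 'table'] (min_width=10, slack=7)
Line 2: ['rectangle', 'red'] (min_width=13, slack=4)
Line 3: ['memory', 'who', 'small'] (min_width=16, slack=1)
Line 4: ['morning', 'of', 'dust'] (min_width=15, slack=2)
Total lines: 4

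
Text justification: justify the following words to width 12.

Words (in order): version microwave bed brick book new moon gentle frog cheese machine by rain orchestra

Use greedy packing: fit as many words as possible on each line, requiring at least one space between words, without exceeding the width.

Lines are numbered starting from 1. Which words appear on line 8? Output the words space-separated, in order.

Answer: rain

Derivation:
Line 1: ['version'] (min_width=7, slack=5)
Line 2: ['microwave'] (min_width=9, slack=3)
Line 3: ['bed', 'brick'] (min_width=9, slack=3)
Line 4: ['book', 'new'] (min_width=8, slack=4)
Line 5: ['moon', 'gentle'] (min_width=11, slack=1)
Line 6: ['frog', 'cheese'] (min_width=11, slack=1)
Line 7: ['machine', 'by'] (min_width=10, slack=2)
Line 8: ['rain'] (min_width=4, slack=8)
Line 9: ['orchestra'] (min_width=9, slack=3)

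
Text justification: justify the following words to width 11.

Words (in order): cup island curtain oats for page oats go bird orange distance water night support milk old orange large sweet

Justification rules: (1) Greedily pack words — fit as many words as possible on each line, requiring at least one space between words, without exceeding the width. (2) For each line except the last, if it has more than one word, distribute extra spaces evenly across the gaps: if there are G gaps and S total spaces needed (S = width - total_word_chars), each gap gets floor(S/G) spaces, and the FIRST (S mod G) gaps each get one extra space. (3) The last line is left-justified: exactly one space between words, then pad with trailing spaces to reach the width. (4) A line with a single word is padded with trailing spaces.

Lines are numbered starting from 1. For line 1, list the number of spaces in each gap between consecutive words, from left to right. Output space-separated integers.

Line 1: ['cup', 'island'] (min_width=10, slack=1)
Line 2: ['curtain'] (min_width=7, slack=4)
Line 3: ['oats', 'for'] (min_width=8, slack=3)
Line 4: ['page', 'oats'] (min_width=9, slack=2)
Line 5: ['go', 'bird'] (min_width=7, slack=4)
Line 6: ['orange'] (min_width=6, slack=5)
Line 7: ['distance'] (min_width=8, slack=3)
Line 8: ['water', 'night'] (min_width=11, slack=0)
Line 9: ['support'] (min_width=7, slack=4)
Line 10: ['milk', 'old'] (min_width=8, slack=3)
Line 11: ['orange'] (min_width=6, slack=5)
Line 12: ['large', 'sweet'] (min_width=11, slack=0)

Answer: 2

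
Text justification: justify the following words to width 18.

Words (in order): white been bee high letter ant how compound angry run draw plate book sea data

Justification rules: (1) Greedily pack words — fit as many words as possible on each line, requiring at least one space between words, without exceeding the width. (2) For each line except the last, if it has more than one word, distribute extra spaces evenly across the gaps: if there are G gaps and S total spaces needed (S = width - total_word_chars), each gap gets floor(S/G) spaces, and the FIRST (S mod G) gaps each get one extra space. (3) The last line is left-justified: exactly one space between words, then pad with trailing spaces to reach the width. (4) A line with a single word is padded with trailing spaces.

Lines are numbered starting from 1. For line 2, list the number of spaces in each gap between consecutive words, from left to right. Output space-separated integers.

Answer: 3 2

Derivation:
Line 1: ['white', 'been', 'bee'] (min_width=14, slack=4)
Line 2: ['high', 'letter', 'ant'] (min_width=15, slack=3)
Line 3: ['how', 'compound', 'angry'] (min_width=18, slack=0)
Line 4: ['run', 'draw', 'plate'] (min_width=14, slack=4)
Line 5: ['book', 'sea', 'data'] (min_width=13, slack=5)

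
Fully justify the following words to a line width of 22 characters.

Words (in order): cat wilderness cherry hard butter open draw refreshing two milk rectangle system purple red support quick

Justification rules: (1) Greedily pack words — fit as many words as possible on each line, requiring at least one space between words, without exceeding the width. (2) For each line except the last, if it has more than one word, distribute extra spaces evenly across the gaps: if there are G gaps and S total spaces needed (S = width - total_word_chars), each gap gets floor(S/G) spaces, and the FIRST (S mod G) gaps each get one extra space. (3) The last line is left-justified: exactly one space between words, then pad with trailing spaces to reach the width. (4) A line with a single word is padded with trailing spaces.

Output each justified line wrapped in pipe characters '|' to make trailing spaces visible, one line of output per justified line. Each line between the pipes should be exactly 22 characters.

Answer: |cat  wilderness cherry|
|hard  butter open draw|
|refreshing   two  milk|
|rectangle       system|
|purple   red   support|
|quick                 |

Derivation:
Line 1: ['cat', 'wilderness', 'cherry'] (min_width=21, slack=1)
Line 2: ['hard', 'butter', 'open', 'draw'] (min_width=21, slack=1)
Line 3: ['refreshing', 'two', 'milk'] (min_width=19, slack=3)
Line 4: ['rectangle', 'system'] (min_width=16, slack=6)
Line 5: ['purple', 'red', 'support'] (min_width=18, slack=4)
Line 6: ['quick'] (min_width=5, slack=17)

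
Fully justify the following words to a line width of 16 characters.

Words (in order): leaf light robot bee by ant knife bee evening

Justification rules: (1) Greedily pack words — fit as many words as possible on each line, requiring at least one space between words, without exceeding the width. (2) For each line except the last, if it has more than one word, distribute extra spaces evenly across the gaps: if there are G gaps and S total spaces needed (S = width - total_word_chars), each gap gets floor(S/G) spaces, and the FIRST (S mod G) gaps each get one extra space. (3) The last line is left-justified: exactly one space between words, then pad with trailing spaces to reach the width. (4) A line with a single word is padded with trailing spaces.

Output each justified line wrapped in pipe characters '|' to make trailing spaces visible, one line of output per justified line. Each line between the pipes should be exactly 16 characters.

Line 1: ['leaf', 'light', 'robot'] (min_width=16, slack=0)
Line 2: ['bee', 'by', 'ant', 'knife'] (min_width=16, slack=0)
Line 3: ['bee', 'evening'] (min_width=11, slack=5)

Answer: |leaf light robot|
|bee by ant knife|
|bee evening     |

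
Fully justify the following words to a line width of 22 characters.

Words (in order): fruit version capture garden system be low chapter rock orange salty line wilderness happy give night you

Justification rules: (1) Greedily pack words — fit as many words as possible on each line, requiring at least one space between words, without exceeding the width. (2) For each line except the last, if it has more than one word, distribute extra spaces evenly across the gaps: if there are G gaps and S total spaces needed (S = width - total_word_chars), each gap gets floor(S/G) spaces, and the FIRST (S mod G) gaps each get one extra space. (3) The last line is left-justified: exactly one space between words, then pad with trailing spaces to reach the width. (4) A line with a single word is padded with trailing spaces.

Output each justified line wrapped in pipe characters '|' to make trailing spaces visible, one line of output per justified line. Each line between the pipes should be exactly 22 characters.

Answer: |fruit  version capture|
|garden  system  be low|
|chapter   rock  orange|
|salty  line wilderness|
|happy give night you  |

Derivation:
Line 1: ['fruit', 'version', 'capture'] (min_width=21, slack=1)
Line 2: ['garden', 'system', 'be', 'low'] (min_width=20, slack=2)
Line 3: ['chapter', 'rock', 'orange'] (min_width=19, slack=3)
Line 4: ['salty', 'line', 'wilderness'] (min_width=21, slack=1)
Line 5: ['happy', 'give', 'night', 'you'] (min_width=20, slack=2)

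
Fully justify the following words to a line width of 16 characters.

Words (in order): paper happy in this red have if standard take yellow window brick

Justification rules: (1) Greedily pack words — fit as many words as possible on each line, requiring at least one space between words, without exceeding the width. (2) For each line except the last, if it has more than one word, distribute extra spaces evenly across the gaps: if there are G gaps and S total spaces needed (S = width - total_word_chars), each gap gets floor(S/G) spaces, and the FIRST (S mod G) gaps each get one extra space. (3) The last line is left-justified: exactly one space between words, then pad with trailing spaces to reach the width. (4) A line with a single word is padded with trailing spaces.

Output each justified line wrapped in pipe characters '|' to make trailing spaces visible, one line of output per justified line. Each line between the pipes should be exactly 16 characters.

Answer: |paper  happy  in|
|this red have if|
|standard    take|
|yellow    window|
|brick           |

Derivation:
Line 1: ['paper', 'happy', 'in'] (min_width=14, slack=2)
Line 2: ['this', 'red', 'have', 'if'] (min_width=16, slack=0)
Line 3: ['standard', 'take'] (min_width=13, slack=3)
Line 4: ['yellow', 'window'] (min_width=13, slack=3)
Line 5: ['brick'] (min_width=5, slack=11)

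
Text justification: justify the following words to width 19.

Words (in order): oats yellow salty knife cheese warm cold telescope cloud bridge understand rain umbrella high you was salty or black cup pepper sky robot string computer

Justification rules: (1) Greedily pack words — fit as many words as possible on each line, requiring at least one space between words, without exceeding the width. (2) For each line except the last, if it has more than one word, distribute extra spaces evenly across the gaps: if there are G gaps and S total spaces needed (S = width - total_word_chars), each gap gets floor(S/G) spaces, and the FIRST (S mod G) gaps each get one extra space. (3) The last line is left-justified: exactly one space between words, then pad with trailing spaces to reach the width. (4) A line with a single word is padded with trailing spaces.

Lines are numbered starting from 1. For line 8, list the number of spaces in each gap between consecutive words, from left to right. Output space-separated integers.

Answer: 4 3

Derivation:
Line 1: ['oats', 'yellow', 'salty'] (min_width=17, slack=2)
Line 2: ['knife', 'cheese', 'warm'] (min_width=17, slack=2)
Line 3: ['cold', 'telescope'] (min_width=14, slack=5)
Line 4: ['cloud', 'bridge'] (min_width=12, slack=7)
Line 5: ['understand', 'rain'] (min_width=15, slack=4)
Line 6: ['umbrella', 'high', 'you'] (min_width=17, slack=2)
Line 7: ['was', 'salty', 'or', 'black'] (min_width=18, slack=1)
Line 8: ['cup', 'pepper', 'sky'] (min_width=14, slack=5)
Line 9: ['robot', 'string'] (min_width=12, slack=7)
Line 10: ['computer'] (min_width=8, slack=11)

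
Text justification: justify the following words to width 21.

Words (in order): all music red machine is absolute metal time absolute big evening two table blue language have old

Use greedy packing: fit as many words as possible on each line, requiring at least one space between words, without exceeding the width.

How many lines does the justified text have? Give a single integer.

Line 1: ['all', 'music', 'red', 'machine'] (min_width=21, slack=0)
Line 2: ['is', 'absolute', 'metal'] (min_width=17, slack=4)
Line 3: ['time', 'absolute', 'big'] (min_width=17, slack=4)
Line 4: ['evening', 'two', 'table'] (min_width=17, slack=4)
Line 5: ['blue', 'language', 'have'] (min_width=18, slack=3)
Line 6: ['old'] (min_width=3, slack=18)
Total lines: 6

Answer: 6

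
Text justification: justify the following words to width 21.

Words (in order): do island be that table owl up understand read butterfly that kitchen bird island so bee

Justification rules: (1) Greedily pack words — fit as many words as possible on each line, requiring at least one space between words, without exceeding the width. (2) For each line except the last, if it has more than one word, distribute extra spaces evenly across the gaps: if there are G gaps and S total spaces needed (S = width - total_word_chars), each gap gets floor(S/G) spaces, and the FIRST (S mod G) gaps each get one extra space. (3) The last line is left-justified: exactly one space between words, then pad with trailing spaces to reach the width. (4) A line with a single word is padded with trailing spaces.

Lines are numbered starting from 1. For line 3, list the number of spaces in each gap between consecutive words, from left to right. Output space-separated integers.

Line 1: ['do', 'island', 'be', 'that'] (min_width=17, slack=4)
Line 2: ['table', 'owl', 'up'] (min_width=12, slack=9)
Line 3: ['understand', 'read'] (min_width=15, slack=6)
Line 4: ['butterfly', 'that'] (min_width=14, slack=7)
Line 5: ['kitchen', 'bird', 'island'] (min_width=19, slack=2)
Line 6: ['so', 'bee'] (min_width=6, slack=15)

Answer: 7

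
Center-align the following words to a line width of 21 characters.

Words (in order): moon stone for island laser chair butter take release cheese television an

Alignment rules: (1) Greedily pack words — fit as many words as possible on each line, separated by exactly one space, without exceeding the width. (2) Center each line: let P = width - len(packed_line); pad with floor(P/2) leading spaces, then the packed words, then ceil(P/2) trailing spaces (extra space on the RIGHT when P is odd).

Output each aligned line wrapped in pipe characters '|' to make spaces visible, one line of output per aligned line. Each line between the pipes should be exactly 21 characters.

Answer: |moon stone for island|
| laser chair butter  |
| take release cheese |
|    television an    |

Derivation:
Line 1: ['moon', 'stone', 'for', 'island'] (min_width=21, slack=0)
Line 2: ['laser', 'chair', 'butter'] (min_width=18, slack=3)
Line 3: ['take', 'release', 'cheese'] (min_width=19, slack=2)
Line 4: ['television', 'an'] (min_width=13, slack=8)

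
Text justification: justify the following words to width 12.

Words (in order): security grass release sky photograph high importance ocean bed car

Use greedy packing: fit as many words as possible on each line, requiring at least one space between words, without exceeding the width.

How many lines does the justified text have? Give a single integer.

Line 1: ['security'] (min_width=8, slack=4)
Line 2: ['grass'] (min_width=5, slack=7)
Line 3: ['release', 'sky'] (min_width=11, slack=1)
Line 4: ['photograph'] (min_width=10, slack=2)
Line 5: ['high'] (min_width=4, slack=8)
Line 6: ['importance'] (min_width=10, slack=2)
Line 7: ['ocean', 'bed'] (min_width=9, slack=3)
Line 8: ['car'] (min_width=3, slack=9)
Total lines: 8

Answer: 8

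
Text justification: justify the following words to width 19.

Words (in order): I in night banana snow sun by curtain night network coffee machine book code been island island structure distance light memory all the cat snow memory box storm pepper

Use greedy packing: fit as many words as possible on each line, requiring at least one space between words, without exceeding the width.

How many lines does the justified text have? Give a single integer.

Line 1: ['I', 'in', 'night', 'banana'] (min_width=17, slack=2)
Line 2: ['snow', 'sun', 'by', 'curtain'] (min_width=19, slack=0)
Line 3: ['night', 'network'] (min_width=13, slack=6)
Line 4: ['coffee', 'machine', 'book'] (min_width=19, slack=0)
Line 5: ['code', 'been', 'island'] (min_width=16, slack=3)
Line 6: ['island', 'structure'] (min_width=16, slack=3)
Line 7: ['distance', 'light'] (min_width=14, slack=5)
Line 8: ['memory', 'all', 'the', 'cat'] (min_width=18, slack=1)
Line 9: ['snow', 'memory', 'box'] (min_width=15, slack=4)
Line 10: ['storm', 'pepper'] (min_width=12, slack=7)
Total lines: 10

Answer: 10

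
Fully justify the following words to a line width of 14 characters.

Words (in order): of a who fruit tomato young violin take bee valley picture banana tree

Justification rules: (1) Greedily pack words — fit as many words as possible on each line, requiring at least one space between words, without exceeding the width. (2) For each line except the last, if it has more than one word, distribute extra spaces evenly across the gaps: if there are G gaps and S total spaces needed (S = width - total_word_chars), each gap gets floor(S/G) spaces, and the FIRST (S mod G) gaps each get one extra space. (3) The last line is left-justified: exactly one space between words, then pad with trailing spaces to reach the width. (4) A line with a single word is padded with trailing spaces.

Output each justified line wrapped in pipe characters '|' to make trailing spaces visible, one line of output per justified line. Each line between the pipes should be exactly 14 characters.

Line 1: ['of', 'a', 'who', 'fruit'] (min_width=14, slack=0)
Line 2: ['tomato', 'young'] (min_width=12, slack=2)
Line 3: ['violin', 'take'] (min_width=11, slack=3)
Line 4: ['bee', 'valley'] (min_width=10, slack=4)
Line 5: ['picture', 'banana'] (min_width=14, slack=0)
Line 6: ['tree'] (min_width=4, slack=10)

Answer: |of a who fruit|
|tomato   young|
|violin    take|
|bee     valley|
|picture banana|
|tree          |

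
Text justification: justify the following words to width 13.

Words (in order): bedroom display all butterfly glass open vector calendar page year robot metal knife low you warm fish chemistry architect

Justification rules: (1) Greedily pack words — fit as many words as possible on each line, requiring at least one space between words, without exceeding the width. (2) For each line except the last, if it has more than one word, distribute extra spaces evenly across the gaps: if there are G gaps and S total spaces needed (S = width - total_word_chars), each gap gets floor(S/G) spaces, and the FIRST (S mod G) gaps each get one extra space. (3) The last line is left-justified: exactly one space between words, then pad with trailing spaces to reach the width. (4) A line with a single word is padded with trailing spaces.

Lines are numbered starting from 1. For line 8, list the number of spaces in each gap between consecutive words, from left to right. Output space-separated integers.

Line 1: ['bedroom'] (min_width=7, slack=6)
Line 2: ['display', 'all'] (min_width=11, slack=2)
Line 3: ['butterfly'] (min_width=9, slack=4)
Line 4: ['glass', 'open'] (min_width=10, slack=3)
Line 5: ['vector'] (min_width=6, slack=7)
Line 6: ['calendar', 'page'] (min_width=13, slack=0)
Line 7: ['year', 'robot'] (min_width=10, slack=3)
Line 8: ['metal', 'knife'] (min_width=11, slack=2)
Line 9: ['low', 'you', 'warm'] (min_width=12, slack=1)
Line 10: ['fish'] (min_width=4, slack=9)
Line 11: ['chemistry'] (min_width=9, slack=4)
Line 12: ['architect'] (min_width=9, slack=4)

Answer: 3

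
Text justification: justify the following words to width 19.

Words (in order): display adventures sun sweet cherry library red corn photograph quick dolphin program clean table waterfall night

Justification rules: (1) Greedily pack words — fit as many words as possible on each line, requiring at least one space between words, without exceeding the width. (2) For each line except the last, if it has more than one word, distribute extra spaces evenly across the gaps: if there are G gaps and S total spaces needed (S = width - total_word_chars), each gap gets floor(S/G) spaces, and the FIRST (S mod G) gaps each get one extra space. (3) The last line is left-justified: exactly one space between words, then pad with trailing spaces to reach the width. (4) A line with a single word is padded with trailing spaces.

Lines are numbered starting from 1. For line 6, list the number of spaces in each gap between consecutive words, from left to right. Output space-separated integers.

Answer: 9

Derivation:
Line 1: ['display', 'adventures'] (min_width=18, slack=1)
Line 2: ['sun', 'sweet', 'cherry'] (min_width=16, slack=3)
Line 3: ['library', 'red', 'corn'] (min_width=16, slack=3)
Line 4: ['photograph', 'quick'] (min_width=16, slack=3)
Line 5: ['dolphin', 'program'] (min_width=15, slack=4)
Line 6: ['clean', 'table'] (min_width=11, slack=8)
Line 7: ['waterfall', 'night'] (min_width=15, slack=4)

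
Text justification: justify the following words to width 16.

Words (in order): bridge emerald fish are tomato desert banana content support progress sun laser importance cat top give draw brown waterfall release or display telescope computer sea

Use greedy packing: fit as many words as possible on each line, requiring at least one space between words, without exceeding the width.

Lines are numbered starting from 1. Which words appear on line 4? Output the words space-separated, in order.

Answer: content support

Derivation:
Line 1: ['bridge', 'emerald'] (min_width=14, slack=2)
Line 2: ['fish', 'are', 'tomato'] (min_width=15, slack=1)
Line 3: ['desert', 'banana'] (min_width=13, slack=3)
Line 4: ['content', 'support'] (min_width=15, slack=1)
Line 5: ['progress', 'sun'] (min_width=12, slack=4)
Line 6: ['laser', 'importance'] (min_width=16, slack=0)
Line 7: ['cat', 'top', 'give'] (min_width=12, slack=4)
Line 8: ['draw', 'brown'] (min_width=10, slack=6)
Line 9: ['waterfall'] (min_width=9, slack=7)
Line 10: ['release', 'or'] (min_width=10, slack=6)
Line 11: ['display'] (min_width=7, slack=9)
Line 12: ['telescope'] (min_width=9, slack=7)
Line 13: ['computer', 'sea'] (min_width=12, slack=4)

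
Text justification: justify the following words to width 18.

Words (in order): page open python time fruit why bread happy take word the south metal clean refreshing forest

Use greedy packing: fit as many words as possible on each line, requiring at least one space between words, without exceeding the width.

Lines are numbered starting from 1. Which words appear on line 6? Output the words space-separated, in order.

Answer: refreshing forest

Derivation:
Line 1: ['page', 'open', 'python'] (min_width=16, slack=2)
Line 2: ['time', 'fruit', 'why'] (min_width=14, slack=4)
Line 3: ['bread', 'happy', 'take'] (min_width=16, slack=2)
Line 4: ['word', 'the', 'south'] (min_width=14, slack=4)
Line 5: ['metal', 'clean'] (min_width=11, slack=7)
Line 6: ['refreshing', 'forest'] (min_width=17, slack=1)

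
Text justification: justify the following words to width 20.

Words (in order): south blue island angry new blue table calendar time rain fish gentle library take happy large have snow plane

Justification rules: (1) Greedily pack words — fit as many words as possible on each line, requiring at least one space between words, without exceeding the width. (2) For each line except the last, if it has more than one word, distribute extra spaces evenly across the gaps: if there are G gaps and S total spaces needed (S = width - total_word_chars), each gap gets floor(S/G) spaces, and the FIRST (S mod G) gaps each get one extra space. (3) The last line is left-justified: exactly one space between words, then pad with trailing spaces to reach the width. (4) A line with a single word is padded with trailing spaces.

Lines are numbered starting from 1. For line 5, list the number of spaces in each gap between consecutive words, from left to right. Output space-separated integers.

Answer: 3 3

Derivation:
Line 1: ['south', 'blue', 'island'] (min_width=17, slack=3)
Line 2: ['angry', 'new', 'blue', 'table'] (min_width=20, slack=0)
Line 3: ['calendar', 'time', 'rain'] (min_width=18, slack=2)
Line 4: ['fish', 'gentle', 'library'] (min_width=19, slack=1)
Line 5: ['take', 'happy', 'large'] (min_width=16, slack=4)
Line 6: ['have', 'snow', 'plane'] (min_width=15, slack=5)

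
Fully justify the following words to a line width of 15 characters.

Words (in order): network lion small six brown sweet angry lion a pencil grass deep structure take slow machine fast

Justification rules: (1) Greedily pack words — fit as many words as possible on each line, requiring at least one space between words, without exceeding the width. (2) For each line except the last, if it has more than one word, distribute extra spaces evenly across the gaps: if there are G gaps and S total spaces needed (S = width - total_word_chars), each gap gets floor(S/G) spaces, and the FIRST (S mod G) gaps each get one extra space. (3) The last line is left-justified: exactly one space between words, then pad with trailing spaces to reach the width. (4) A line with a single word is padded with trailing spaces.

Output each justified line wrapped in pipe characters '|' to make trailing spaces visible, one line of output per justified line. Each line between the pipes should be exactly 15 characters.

Answer: |network    lion|
|small six brown|
|sweet     angry|
|lion  a  pencil|
|grass      deep|
|structure  take|
|slow    machine|
|fast           |

Derivation:
Line 1: ['network', 'lion'] (min_width=12, slack=3)
Line 2: ['small', 'six', 'brown'] (min_width=15, slack=0)
Line 3: ['sweet', 'angry'] (min_width=11, slack=4)
Line 4: ['lion', 'a', 'pencil'] (min_width=13, slack=2)
Line 5: ['grass', 'deep'] (min_width=10, slack=5)
Line 6: ['structure', 'take'] (min_width=14, slack=1)
Line 7: ['slow', 'machine'] (min_width=12, slack=3)
Line 8: ['fast'] (min_width=4, slack=11)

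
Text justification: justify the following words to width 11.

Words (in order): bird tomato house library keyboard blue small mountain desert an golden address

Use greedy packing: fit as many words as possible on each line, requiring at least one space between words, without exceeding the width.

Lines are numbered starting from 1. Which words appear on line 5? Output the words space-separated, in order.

Answer: blue small

Derivation:
Line 1: ['bird', 'tomato'] (min_width=11, slack=0)
Line 2: ['house'] (min_width=5, slack=6)
Line 3: ['library'] (min_width=7, slack=4)
Line 4: ['keyboard'] (min_width=8, slack=3)
Line 5: ['blue', 'small'] (min_width=10, slack=1)
Line 6: ['mountain'] (min_width=8, slack=3)
Line 7: ['desert', 'an'] (min_width=9, slack=2)
Line 8: ['golden'] (min_width=6, slack=5)
Line 9: ['address'] (min_width=7, slack=4)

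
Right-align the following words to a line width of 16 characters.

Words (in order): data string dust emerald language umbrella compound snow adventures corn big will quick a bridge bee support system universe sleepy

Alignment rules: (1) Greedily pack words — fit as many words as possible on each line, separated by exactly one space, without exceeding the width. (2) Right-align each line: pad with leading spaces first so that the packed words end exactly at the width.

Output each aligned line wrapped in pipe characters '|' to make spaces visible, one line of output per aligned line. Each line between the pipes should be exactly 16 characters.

Line 1: ['data', 'string', 'dust'] (min_width=16, slack=0)
Line 2: ['emerald', 'language'] (min_width=16, slack=0)
Line 3: ['umbrella'] (min_width=8, slack=8)
Line 4: ['compound', 'snow'] (min_width=13, slack=3)
Line 5: ['adventures', 'corn'] (min_width=15, slack=1)
Line 6: ['big', 'will', 'quick', 'a'] (min_width=16, slack=0)
Line 7: ['bridge', 'bee'] (min_width=10, slack=6)
Line 8: ['support', 'system'] (min_width=14, slack=2)
Line 9: ['universe', 'sleepy'] (min_width=15, slack=1)

Answer: |data string dust|
|emerald language|
|        umbrella|
|   compound snow|
| adventures corn|
|big will quick a|
|      bridge bee|
|  support system|
| universe sleepy|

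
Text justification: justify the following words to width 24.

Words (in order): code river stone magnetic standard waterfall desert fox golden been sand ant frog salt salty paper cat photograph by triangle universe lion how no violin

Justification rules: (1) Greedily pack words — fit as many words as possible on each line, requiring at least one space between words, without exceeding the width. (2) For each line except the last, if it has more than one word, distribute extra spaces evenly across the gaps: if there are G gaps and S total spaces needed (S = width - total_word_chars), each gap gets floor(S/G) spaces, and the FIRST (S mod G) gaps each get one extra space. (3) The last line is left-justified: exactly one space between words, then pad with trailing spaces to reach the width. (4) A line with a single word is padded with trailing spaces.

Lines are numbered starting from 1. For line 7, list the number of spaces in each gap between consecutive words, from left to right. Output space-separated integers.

Answer: 2 2

Derivation:
Line 1: ['code', 'river', 'stone'] (min_width=16, slack=8)
Line 2: ['magnetic', 'standard'] (min_width=17, slack=7)
Line 3: ['waterfall', 'desert', 'fox'] (min_width=20, slack=4)
Line 4: ['golden', 'been', 'sand', 'ant'] (min_width=20, slack=4)
Line 5: ['frog', 'salt', 'salty', 'paper'] (min_width=21, slack=3)
Line 6: ['cat', 'photograph', 'by'] (min_width=17, slack=7)
Line 7: ['triangle', 'universe', 'lion'] (min_width=22, slack=2)
Line 8: ['how', 'no', 'violin'] (min_width=13, slack=11)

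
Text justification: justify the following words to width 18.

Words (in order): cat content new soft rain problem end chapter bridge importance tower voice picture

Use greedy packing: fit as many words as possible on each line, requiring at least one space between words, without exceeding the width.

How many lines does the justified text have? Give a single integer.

Line 1: ['cat', 'content', 'new'] (min_width=15, slack=3)
Line 2: ['soft', 'rain', 'problem'] (min_width=17, slack=1)
Line 3: ['end', 'chapter', 'bridge'] (min_width=18, slack=0)
Line 4: ['importance', 'tower'] (min_width=16, slack=2)
Line 5: ['voice', 'picture'] (min_width=13, slack=5)
Total lines: 5

Answer: 5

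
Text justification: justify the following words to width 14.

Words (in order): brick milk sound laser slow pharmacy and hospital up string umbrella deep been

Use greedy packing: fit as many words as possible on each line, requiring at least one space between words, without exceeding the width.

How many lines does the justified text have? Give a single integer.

Line 1: ['brick', 'milk'] (min_width=10, slack=4)
Line 2: ['sound', 'laser'] (min_width=11, slack=3)
Line 3: ['slow', 'pharmacy'] (min_width=13, slack=1)
Line 4: ['and', 'hospital'] (min_width=12, slack=2)
Line 5: ['up', 'string'] (min_width=9, slack=5)
Line 6: ['umbrella', 'deep'] (min_width=13, slack=1)
Line 7: ['been'] (min_width=4, slack=10)
Total lines: 7

Answer: 7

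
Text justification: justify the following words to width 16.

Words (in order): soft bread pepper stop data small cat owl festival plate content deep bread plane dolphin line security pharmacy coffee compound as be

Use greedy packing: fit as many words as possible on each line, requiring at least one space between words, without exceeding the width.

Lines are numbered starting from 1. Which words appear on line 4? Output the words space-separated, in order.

Line 1: ['soft', 'bread'] (min_width=10, slack=6)
Line 2: ['pepper', 'stop', 'data'] (min_width=16, slack=0)
Line 3: ['small', 'cat', 'owl'] (min_width=13, slack=3)
Line 4: ['festival', 'plate'] (min_width=14, slack=2)
Line 5: ['content', 'deep'] (min_width=12, slack=4)
Line 6: ['bread', 'plane'] (min_width=11, slack=5)
Line 7: ['dolphin', 'line'] (min_width=12, slack=4)
Line 8: ['security'] (min_width=8, slack=8)
Line 9: ['pharmacy', 'coffee'] (min_width=15, slack=1)
Line 10: ['compound', 'as', 'be'] (min_width=14, slack=2)

Answer: festival plate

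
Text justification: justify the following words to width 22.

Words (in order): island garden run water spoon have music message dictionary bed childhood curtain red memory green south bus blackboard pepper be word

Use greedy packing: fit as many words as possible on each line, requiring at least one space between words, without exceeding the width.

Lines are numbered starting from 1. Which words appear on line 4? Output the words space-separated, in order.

Line 1: ['island', 'garden', 'run'] (min_width=17, slack=5)
Line 2: ['water', 'spoon', 'have', 'music'] (min_width=22, slack=0)
Line 3: ['message', 'dictionary', 'bed'] (min_width=22, slack=0)
Line 4: ['childhood', 'curtain', 'red'] (min_width=21, slack=1)
Line 5: ['memory', 'green', 'south', 'bus'] (min_width=22, slack=0)
Line 6: ['blackboard', 'pepper', 'be'] (min_width=20, slack=2)
Line 7: ['word'] (min_width=4, slack=18)

Answer: childhood curtain red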